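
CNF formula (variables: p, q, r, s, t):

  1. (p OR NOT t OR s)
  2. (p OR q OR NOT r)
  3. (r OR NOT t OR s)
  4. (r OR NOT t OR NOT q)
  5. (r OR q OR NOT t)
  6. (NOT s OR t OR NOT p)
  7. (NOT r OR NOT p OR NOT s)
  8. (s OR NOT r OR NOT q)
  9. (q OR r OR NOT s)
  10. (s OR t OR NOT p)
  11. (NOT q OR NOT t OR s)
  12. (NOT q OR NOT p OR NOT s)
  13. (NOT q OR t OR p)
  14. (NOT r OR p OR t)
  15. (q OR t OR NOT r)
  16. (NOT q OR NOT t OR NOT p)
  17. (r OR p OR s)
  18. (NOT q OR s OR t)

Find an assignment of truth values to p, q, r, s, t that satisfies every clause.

Branch on p: take p = True.
Branch on q: take q = False.
For the remaining variables, r = True, s = False, t = True works.

p=T, q=F, r=T, s=F, t=T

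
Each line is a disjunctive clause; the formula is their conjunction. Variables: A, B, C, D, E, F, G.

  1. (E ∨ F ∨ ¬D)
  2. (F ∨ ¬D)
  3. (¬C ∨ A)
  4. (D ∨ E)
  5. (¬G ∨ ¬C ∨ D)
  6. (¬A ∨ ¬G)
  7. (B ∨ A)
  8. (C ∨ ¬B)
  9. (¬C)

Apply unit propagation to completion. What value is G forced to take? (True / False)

Unit clause (¬C) sets C = False.
(C ∨ ¬B): since C = False, the clause reduces to (¬B). B = False.
(B ∨ A) with B = False leaves only A, so A = True.
(¬G ∨ ¬A) with A = True leaves only ¬G, so G = False.

False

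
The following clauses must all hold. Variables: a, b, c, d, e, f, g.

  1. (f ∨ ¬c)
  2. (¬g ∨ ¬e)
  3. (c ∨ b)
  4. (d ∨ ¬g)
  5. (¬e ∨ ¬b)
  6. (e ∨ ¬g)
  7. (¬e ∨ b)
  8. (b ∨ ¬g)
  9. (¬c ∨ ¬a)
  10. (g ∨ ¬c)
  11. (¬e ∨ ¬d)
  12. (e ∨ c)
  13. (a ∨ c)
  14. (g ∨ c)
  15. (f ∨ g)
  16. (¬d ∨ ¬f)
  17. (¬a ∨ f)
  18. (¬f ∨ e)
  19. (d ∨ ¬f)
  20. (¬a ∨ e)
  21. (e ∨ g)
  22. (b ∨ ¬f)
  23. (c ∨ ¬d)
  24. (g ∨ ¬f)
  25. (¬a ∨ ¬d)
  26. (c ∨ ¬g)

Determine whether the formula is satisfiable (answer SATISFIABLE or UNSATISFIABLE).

g = True:
  propagation gives e=False; an empty clause results — contradiction.
g = False:
  propagation gives c=False; an empty clause results — contradiction.
Every branch closes, so no satisfying assignment exists.

UNSATISFIABLE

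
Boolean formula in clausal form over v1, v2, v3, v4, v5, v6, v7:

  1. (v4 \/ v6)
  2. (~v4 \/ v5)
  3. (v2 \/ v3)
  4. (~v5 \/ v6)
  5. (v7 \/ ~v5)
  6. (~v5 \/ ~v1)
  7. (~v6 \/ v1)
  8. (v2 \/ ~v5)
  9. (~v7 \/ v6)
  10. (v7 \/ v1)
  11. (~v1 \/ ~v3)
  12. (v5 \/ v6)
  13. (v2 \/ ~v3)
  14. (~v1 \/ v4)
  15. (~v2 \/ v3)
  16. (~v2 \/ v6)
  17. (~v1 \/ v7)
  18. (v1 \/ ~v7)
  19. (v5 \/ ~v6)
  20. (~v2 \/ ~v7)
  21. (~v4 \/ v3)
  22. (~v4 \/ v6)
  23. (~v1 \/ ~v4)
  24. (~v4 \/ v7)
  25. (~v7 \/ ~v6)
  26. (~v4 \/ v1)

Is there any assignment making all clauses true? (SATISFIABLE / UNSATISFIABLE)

UNSATISFIABLE

v1 = True:
  propagation gives v5=False, v4=False; an empty clause results — contradiction.
v1 = False:
  propagation gives v6=False, v4=True; an empty clause results — contradiction.
Every branch closes, so no satisfying assignment exists.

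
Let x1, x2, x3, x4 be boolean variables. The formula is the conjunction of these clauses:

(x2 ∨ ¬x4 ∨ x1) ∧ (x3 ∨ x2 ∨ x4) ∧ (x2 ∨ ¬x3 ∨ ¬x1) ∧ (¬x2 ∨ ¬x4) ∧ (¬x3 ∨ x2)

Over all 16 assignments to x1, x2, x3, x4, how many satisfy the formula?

5

The models are:
  x1=0 x2=1 x3=0 x4=0
  x1=0 x2=1 x3=1 x4=0
  x1=1 x2=0 x3=0 x4=1
  x1=1 x2=1 x3=0 x4=0
  x1=1 x2=1 x3=1 x4=0
Count: 5.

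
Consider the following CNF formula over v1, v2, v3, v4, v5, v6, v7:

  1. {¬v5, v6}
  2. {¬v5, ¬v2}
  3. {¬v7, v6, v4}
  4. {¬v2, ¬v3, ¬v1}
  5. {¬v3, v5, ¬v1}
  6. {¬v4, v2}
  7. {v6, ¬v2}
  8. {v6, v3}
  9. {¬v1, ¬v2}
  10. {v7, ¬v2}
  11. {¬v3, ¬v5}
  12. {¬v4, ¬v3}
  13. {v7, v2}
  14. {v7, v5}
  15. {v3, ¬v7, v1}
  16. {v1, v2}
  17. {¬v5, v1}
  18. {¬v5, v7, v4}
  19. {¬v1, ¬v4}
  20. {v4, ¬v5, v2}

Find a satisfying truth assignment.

v1 = T  v2 = F  v3 = F  v4 = F  v5 = F  v6 = T  v7 = T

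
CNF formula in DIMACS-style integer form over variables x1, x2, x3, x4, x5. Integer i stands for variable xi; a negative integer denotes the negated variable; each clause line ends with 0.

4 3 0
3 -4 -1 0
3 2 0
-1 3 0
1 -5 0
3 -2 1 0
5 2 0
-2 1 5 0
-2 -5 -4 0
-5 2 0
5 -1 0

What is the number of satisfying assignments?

Satisfying assignments:
  x1=T x2=T x3=T x4=F x5=T
That's 1 in total.

1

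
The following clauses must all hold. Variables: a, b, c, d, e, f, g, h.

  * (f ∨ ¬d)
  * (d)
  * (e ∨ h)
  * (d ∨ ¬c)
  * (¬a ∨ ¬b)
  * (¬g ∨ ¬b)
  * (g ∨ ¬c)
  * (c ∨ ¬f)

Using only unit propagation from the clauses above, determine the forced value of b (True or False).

(d) stands alone — d = True.
In (¬d ∨ f), ¬d is now false; f must hold, so f = True.
(c ∨ ¬f): since f = True, the clause reduces to (c). c = True.
(¬c ∨ g): since c = True, the clause reduces to (g). g = True.
In (¬b ∨ ¬g), ¬g is now false; ¬b must hold, so b = False.

False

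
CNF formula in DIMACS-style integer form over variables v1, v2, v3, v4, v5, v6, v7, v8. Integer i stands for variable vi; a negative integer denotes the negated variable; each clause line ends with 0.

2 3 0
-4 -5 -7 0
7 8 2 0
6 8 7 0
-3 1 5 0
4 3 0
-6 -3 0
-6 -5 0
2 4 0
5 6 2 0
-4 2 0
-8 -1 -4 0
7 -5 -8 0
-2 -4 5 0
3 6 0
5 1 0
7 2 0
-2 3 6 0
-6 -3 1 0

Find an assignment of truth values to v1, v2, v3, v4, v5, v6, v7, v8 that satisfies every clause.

v1=True, v2=True, v3=True, v4=False, v5=False, v6=False, v7=True, v8=False

Set v1 = True and propagate.
The remaining clauses are satisfied by v2 = True, v3 = True, v4 = False, v5 = False, v6 = False, v7 = True, v8 = False.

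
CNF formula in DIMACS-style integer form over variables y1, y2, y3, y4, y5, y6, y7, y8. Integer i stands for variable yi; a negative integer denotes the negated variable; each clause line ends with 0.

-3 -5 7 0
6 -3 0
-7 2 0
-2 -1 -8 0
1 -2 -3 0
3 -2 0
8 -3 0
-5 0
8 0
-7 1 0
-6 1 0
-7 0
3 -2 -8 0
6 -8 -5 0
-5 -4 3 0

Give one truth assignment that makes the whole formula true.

y1=F, y2=F, y3=F, y4=F, y5=F, y6=F, y7=F, y8=T

Check each clause:
  1. (~y3 \/ y7 \/ ~y5) — ~y5 is true.
  2. (y6 \/ ~y3) — ~y3 is true.
  3. (y2 \/ ~y7) — ~y7 is true.
  4. (~y2 \/ ~y1 \/ ~y8) — ~y2 is true.
  5. (~y2 \/ ~y3 \/ y1) — ~y3 is true.
  6. (y3 \/ ~y2) — ~y2 is true.
  7. (~y3 \/ y8) — y8 is true.
  8. (~y5) — ~y5 is true.
  9. (y8) — y8 is true.
  10. (~y7 \/ y1) — ~y7 is true.
  11. (~y6 \/ y1) — ~y6 is true.
  12. (~y7) — ~y7 is true.
  13. (~y8 \/ ~y2 \/ y3) — ~y2 is true.
  14. (~y5 \/ y6 \/ ~y8) — ~y5 is true.
  15. (~y4 \/ ~y5 \/ y3) — ~y4 is true.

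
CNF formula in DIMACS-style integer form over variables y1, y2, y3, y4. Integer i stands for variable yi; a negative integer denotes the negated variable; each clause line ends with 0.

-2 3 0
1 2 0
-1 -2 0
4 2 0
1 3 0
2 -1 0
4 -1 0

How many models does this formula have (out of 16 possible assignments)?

The models are:
  y1=0 y2=1 y3=1 y4=0
  y1=0 y2=1 y3=1 y4=1
That's 2 in total.

2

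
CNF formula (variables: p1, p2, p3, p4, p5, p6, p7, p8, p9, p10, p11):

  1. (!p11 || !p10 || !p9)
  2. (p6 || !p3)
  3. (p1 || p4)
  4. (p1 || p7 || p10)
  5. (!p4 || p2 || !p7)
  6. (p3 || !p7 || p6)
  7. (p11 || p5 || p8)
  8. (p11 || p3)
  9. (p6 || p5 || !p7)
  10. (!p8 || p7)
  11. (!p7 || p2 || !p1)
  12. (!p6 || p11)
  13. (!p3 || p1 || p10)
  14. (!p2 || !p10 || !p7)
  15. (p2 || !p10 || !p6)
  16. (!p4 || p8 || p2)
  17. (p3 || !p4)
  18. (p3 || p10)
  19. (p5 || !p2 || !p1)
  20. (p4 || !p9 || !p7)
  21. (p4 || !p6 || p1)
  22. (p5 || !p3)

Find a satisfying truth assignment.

p1=True, p2=True, p3=False, p4=False, p5=True, p6=True, p7=False, p8=False, p9=False, p10=True, p11=True

Check each clause:
  1. (!p9 || !p10 || !p11) — !p9 is true.
  2. (!p3 || p6) — !p3 is true.
  3. (p4 || p1) — p1 is true.
  4. (p1 || p7 || p10) — p1 is true.
  5. (p2 || !p7 || !p4) — !p7 is true.
  6. (!p7 || p3 || p6) — !p7 is true.
  7. (p5 || p11 || p8) — p11 is true.
  8. (p3 || p11) — p11 is true.
  9. (!p7 || p6 || p5) — !p7 is true.
  10. (!p8 || p7) — !p8 is true.
  11. (p2 || !p7 || !p1) — !p7 is true.
  12. (!p6 || p11) — p11 is true.
  13. (p10 || !p3 || p1) — p1 is true.
  14. (!p7 || !p10 || !p2) — !p7 is true.
  15. (p2 || !p10 || !p6) — p2 is true.
  16. (p8 || p2 || !p4) — p2 is true.
  17. (!p4 || p3) — !p4 is true.
  18. (p3 || p10) — p10 is true.
  19. (p5 || !p2 || !p1) — p5 is true.
  20. (p4 || !p7 || !p9) — !p7 is true.
  21. (p4 || !p6 || p1) — p1 is true.
  22. (p5 || !p3) — p5 is true.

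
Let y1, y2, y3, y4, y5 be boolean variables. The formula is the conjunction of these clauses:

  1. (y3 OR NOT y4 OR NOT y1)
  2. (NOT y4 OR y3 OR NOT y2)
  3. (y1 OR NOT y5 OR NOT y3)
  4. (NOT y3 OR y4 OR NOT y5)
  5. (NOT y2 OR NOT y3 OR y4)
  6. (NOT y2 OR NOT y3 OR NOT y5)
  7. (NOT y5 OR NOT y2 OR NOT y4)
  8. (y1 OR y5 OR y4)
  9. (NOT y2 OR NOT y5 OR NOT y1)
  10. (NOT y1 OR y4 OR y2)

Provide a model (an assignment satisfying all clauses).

Branch on y1: take y1 = True.
For the remaining variables, y2 = False, y3 = True, y4 = True, y5 = False works.

y1=True  y2=False  y3=True  y4=True  y5=False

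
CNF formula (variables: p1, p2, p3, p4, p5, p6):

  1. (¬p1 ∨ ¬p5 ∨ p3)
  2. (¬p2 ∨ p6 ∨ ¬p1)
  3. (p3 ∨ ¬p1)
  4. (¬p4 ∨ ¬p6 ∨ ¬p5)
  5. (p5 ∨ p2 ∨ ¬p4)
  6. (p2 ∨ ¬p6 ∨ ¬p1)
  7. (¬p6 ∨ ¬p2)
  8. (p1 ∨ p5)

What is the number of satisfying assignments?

13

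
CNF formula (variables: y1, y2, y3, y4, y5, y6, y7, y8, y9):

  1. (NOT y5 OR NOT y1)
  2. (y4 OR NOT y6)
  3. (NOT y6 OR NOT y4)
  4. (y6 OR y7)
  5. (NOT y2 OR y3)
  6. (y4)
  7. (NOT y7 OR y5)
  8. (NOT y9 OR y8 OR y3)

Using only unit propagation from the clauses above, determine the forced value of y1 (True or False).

False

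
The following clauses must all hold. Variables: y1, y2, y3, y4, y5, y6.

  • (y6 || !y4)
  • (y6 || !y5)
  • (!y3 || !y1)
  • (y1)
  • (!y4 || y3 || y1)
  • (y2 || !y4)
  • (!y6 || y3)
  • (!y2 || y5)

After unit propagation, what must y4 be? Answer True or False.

(y1) is a unit clause: y1 = True.
(!y1 || !y3) with y1 = True leaves only !y3, so y3 = False.
(!y6 || y3): since y3 = False, the clause reduces to (!y6). y6 = False.
(!y4 || y6) with y6 = False leaves only !y4, so y4 = False.

False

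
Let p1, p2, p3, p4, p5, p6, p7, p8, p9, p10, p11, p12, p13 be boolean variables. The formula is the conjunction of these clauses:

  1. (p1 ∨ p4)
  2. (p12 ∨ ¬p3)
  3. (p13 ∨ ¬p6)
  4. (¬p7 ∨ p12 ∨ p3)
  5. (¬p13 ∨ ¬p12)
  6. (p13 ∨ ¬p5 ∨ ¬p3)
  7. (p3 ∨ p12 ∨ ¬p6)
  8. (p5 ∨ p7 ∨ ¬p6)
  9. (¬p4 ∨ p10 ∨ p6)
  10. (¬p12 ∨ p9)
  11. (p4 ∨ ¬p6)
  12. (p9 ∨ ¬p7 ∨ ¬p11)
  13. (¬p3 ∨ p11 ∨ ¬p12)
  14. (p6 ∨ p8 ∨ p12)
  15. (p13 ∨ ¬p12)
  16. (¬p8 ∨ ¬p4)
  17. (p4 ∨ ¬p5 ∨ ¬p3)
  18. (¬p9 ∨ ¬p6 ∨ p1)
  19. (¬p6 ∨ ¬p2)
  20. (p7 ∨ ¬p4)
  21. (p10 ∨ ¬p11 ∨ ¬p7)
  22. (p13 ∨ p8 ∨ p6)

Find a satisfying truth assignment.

p1=1  p2=0  p3=0  p4=0  p5=1  p6=0  p7=0  p8=1  p9=1  p10=0  p11=0  p12=0  p13=1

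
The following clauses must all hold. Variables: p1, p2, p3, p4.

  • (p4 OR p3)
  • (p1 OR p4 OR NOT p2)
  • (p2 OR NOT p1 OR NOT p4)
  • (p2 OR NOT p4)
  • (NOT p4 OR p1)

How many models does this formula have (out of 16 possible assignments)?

Satisfying assignments:
  p1=0 p2=0 p3=1 p4=0
  p1=1 p2=0 p3=1 p4=0
  p1=1 p2=1 p3=0 p4=1
  p1=1 p2=1 p3=1 p4=0
  p1=1 p2=1 p3=1 p4=1
That's 5 in total.

5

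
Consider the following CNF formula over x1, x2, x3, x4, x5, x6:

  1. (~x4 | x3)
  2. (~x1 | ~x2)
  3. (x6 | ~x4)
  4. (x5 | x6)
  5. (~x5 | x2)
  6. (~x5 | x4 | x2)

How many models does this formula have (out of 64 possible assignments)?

14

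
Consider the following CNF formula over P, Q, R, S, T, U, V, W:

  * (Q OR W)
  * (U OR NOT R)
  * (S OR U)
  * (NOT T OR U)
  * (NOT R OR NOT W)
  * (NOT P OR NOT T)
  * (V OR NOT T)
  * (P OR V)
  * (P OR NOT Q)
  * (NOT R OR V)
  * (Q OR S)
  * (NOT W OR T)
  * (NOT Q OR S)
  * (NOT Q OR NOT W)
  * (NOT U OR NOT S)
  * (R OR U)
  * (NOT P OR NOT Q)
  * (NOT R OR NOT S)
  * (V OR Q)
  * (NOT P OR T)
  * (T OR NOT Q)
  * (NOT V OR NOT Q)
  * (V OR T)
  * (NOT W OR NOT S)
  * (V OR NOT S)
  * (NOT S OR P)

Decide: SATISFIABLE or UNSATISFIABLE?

UNSATISFIABLE

Q = True:
  propagation gives P=True; an empty clause results — contradiction.
Q = False:
  propagation gives W=True, R=False, S=True; an empty clause results — contradiction.
Every branch closes, so no satisfying assignment exists.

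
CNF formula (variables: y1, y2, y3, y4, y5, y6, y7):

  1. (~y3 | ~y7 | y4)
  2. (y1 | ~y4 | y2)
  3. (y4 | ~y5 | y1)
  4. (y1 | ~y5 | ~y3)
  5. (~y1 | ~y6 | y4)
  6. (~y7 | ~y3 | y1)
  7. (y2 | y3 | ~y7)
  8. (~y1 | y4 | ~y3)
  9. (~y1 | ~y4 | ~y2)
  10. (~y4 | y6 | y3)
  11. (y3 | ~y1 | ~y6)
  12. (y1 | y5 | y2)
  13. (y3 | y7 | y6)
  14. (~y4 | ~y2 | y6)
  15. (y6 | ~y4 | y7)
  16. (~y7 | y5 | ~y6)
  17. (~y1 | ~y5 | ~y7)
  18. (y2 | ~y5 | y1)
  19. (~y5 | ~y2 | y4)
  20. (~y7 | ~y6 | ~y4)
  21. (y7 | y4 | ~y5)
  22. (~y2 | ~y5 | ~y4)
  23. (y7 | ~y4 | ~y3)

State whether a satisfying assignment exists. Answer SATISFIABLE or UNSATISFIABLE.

SATISFIABLE

Try y1 = True.
Branch on y2: take y2 = True.
  then y4 is forced to False.
  then y6 is forced to False.
  then y3 is forced to False.
  then y7 is forced to True.
  then y5 is forced to False.
So y1 = True, y2 = True, y3 = False, y4 = False, y5 = False, y6 = False, y7 = True is a satisfying assignment.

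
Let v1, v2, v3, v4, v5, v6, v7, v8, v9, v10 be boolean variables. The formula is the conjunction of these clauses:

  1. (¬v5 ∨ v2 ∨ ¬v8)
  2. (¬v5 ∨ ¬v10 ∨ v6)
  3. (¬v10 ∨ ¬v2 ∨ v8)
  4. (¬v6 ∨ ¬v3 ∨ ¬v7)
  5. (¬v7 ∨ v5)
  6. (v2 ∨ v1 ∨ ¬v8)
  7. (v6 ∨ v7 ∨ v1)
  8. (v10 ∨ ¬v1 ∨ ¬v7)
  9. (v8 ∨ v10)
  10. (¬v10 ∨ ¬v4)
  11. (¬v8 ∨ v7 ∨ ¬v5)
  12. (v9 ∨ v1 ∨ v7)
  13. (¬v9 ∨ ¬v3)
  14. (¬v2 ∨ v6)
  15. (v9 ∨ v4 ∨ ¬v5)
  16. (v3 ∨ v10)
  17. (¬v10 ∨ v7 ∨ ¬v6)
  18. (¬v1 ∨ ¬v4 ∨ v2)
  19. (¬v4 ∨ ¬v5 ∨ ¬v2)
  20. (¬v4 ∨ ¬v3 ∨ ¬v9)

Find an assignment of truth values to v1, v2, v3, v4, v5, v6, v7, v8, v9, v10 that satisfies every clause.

Branch on v1: take v1 = True.
For the remaining variables, v2 = False, v3 = True, v4 = False, v5 = False, v6 = False, v7 = False, v8 = False, v9 = False, v10 = True works.
Check each clause:
  1. (v2 ∨ ¬v5 ∨ ¬v8) — ¬v8 is true.
  2. (¬v5 ∨ ¬v10 ∨ v6) — ¬v5 is true.
  3. (¬v10 ∨ v8 ∨ ¬v2) — ¬v2 is true.
  4. (¬v3 ∨ ¬v6 ∨ ¬v7) — ¬v7 is true.
  5. (¬v7 ∨ v5) — ¬v7 is true.
  6. (¬v8 ∨ v1 ∨ v2) — ¬v8 is true.
  7. (v6 ∨ v1 ∨ v7) — v1 is true.
  8. (¬v7 ∨ v10 ∨ ¬v1) — ¬v7 is true.
  9. (v8 ∨ v10) — v10 is true.
  10. (¬v10 ∨ ¬v4) — ¬v4 is true.
  11. (v7 ∨ ¬v8 ∨ ¬v5) — ¬v8 is true.
  12. (v7 ∨ v9 ∨ v1) — v1 is true.
  13. (¬v9 ∨ ¬v3) — ¬v9 is true.
  14. (v6 ∨ ¬v2) — ¬v2 is true.
  15. (v4 ∨ ¬v5 ∨ v9) — ¬v5 is true.
  16. (v10 ∨ v3) — v10 is true.
  17. (v7 ∨ ¬v10 ∨ ¬v6) — ¬v6 is true.
  18. (¬v1 ∨ ¬v4 ∨ v2) — ¬v4 is true.
  19. (¬v2 ∨ ¬v5 ∨ ¬v4) — ¬v5 is true.
  20. (¬v9 ∨ ¬v4 ∨ ¬v3) — ¬v4 is true.

v1=True  v2=False  v3=True  v4=False  v5=False  v6=False  v7=False  v8=False  v9=False  v10=True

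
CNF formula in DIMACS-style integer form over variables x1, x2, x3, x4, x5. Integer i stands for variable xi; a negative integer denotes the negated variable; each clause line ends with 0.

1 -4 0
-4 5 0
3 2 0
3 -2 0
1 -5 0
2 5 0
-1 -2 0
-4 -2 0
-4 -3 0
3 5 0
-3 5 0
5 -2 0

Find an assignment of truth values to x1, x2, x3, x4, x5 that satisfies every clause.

Pure literal: x4 appears only negated; assign x4 = False.
Branch on x1: take x1 = True.
  then x2 is forced to False.
  then x3 is forced to True.
  then x5 is forced to True.
Every clause has at least one true literal under this assignment.

x1=True, x2=False, x3=True, x4=False, x5=True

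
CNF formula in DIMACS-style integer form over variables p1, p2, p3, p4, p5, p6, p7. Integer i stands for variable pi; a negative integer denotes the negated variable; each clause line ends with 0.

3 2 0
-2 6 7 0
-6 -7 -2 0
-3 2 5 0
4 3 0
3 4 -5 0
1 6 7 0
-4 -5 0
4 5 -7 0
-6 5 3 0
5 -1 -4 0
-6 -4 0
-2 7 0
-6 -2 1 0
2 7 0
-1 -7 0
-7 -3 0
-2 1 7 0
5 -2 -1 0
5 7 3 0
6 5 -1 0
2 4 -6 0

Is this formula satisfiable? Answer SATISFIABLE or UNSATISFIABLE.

SATISFIABLE

Set p1 = False and propagate.
Try p2 = True.
  then p7 is forced to True.
  then p6 is forced to False.
  then p3 is forced to False.
  then p4 is forced to True.
  then p5 is forced to False.
So p1 = F, p2 = T, p3 = F, p4 = T, p5 = F, p6 = F, p7 = T is a satisfying assignment.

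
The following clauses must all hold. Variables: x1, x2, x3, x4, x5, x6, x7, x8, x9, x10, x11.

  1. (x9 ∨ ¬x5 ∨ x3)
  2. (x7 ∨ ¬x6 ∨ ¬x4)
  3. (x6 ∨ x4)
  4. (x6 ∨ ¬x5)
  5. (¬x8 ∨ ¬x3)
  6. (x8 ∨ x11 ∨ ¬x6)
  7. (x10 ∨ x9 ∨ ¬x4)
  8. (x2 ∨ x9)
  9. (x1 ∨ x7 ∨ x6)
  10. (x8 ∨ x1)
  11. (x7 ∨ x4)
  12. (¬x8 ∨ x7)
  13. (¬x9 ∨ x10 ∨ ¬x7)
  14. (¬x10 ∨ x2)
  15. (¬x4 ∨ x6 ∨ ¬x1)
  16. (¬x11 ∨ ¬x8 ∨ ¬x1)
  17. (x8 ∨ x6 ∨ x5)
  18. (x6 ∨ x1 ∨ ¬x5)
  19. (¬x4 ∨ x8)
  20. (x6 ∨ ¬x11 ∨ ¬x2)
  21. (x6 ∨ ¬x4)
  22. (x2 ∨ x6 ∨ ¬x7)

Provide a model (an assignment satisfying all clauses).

Try x1 = False.
  then x8 is forced to True.
  then x3 is forced to False.
  then x7 is forced to True.
For the remaining variables, x2 = True, x4 = False, x5 = True, x6 = True, x9 = True, x10 = True, x11 = False works.
Every clause has at least one true literal under this assignment.
Check each clause:
  1. (x9 ∨ ¬x5 ∨ x3) — x9 is true.
  2. (¬x4 ∨ x7 ∨ ¬x6) — ¬x4 is true.
  3. (x6 ∨ x4) — x6 is true.
  4. (¬x5 ∨ x6) — x6 is true.
  5. (¬x3 ∨ ¬x8) — ¬x3 is true.
  6. (¬x6 ∨ x8 ∨ x11) — x8 is true.
  7. (¬x4 ∨ x10 ∨ x9) — x9 is true.
  8. (x9 ∨ x2) — x9 is true.
  9. (x6 ∨ x1 ∨ x7) — x6 is true.
  10. (x1 ∨ x8) — x8 is true.
  11. (x7 ∨ x4) — x7 is true.
  12. (x7 ∨ ¬x8) — x7 is true.
  13. (¬x9 ∨ ¬x7 ∨ x10) — x10 is true.
  14. (¬x10 ∨ x2) — x2 is true.
  15. (¬x1 ∨ x6 ∨ ¬x4) — ¬x4 is true.
  16. (¬x11 ∨ ¬x8 ∨ ¬x1) — ¬x11 is true.
  17. (x8 ∨ x6 ∨ x5) — x8 is true.
  18. (¬x5 ∨ x6 ∨ x1) — x6 is true.
  19. (x8 ∨ ¬x4) — x8 is true.
  20. (x6 ∨ ¬x11 ∨ ¬x2) — ¬x11 is true.
  21. (¬x4 ∨ x6) — ¬x4 is true.
  22. (¬x7 ∨ x2 ∨ x6) — x2 is true.

x1=False, x2=True, x3=False, x4=False, x5=True, x6=True, x7=True, x8=True, x9=True, x10=True, x11=False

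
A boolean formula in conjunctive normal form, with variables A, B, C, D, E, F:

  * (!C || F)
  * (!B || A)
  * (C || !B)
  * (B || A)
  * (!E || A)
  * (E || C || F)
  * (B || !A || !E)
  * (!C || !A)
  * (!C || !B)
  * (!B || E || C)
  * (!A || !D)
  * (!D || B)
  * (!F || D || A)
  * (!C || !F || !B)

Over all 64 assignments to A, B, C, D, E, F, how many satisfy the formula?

Satisfying assignments:
  A=1 B=0 C=0 D=0 E=0 F=1
That's 1 in total.

1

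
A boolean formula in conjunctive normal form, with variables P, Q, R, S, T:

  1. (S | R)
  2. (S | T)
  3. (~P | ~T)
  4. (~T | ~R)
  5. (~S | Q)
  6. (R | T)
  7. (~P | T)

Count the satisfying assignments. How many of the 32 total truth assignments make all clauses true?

Satisfying assignments:
  P=0 Q=1 R=0 S=1 T=1
  P=0 Q=1 R=1 S=1 T=0
That's 2 in total.

2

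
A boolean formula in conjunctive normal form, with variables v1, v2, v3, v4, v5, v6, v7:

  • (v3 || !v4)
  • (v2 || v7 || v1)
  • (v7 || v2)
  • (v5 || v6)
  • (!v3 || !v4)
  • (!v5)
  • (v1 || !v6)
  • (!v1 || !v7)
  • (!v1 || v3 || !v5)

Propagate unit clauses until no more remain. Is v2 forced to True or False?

True

(!v5) stands alone — v5 = False.
(v5 || v6): since v5 = False, the clause reduces to (v6). v6 = True.
From (!v6 || v1) and v6 = True: v1 = True.
(!v1 || !v7) with v1 = True leaves only !v7, so v7 = False.
(v7 || v2): since v7 = False, the clause reduces to (v2). v2 = True.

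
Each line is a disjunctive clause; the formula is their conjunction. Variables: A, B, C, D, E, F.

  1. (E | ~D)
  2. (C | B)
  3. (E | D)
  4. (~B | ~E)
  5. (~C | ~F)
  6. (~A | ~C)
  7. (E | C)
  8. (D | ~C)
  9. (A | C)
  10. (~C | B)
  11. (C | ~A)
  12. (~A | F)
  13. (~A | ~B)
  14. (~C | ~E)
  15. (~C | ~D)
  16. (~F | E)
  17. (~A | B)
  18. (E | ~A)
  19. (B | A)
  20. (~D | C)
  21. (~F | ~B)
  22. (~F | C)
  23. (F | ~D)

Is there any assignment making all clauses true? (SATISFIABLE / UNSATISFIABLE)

UNSATISFIABLE

C = True:
  propagation gives F=False, A=False, D=True; an empty clause results — contradiction.
C = False:
  propagation gives B=True, E=False; an empty clause results — contradiction.
Every branch closes, so no satisfying assignment exists.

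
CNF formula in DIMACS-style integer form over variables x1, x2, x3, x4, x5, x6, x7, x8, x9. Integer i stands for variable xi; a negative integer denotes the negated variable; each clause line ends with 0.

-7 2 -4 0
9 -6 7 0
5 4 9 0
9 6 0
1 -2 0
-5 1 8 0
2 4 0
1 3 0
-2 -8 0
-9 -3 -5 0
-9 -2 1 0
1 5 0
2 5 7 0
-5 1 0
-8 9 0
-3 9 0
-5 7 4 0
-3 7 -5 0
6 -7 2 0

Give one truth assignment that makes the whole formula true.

x1 = T, x2 = F, x3 = F, x4 = T, x5 = T, x6 = F, x7 = F, x8 = T, x9 = T

Check each clause:
  1. {x2, ¬x7, ¬x4} — ¬x7 is true.
  2. {x9, ¬x6, x7} — x9 is true.
  3. {x9, x5, x4} — x9 is true.
  4. {x9, x6} — x9 is true.
  5. {x1, ¬x2} — x1 is true.
  6. {x1, ¬x5, x8} — x8 is true.
  7. {x4, x2} — x4 is true.
  8. {x1, x3} — x1 is true.
  9. {¬x8, ¬x2} — ¬x2 is true.
  10. {¬x9, ¬x3, ¬x5} — ¬x3 is true.
  11. {x1, ¬x9, ¬x2} — x1 is true.
  12. {x1, x5} — x1 is true.
  13. {x5, x2, x7} — x5 is true.
  14. {x1, ¬x5} — x1 is true.
  15. {x9, ¬x8} — x9 is true.
  16. {x9, ¬x3} — x9 is true.
  17. {x4, x7, ¬x5} — x4 is true.
  18. {x7, ¬x3, ¬x5} — ¬x3 is true.
  19. {x6, ¬x7, x2} — ¬x7 is true.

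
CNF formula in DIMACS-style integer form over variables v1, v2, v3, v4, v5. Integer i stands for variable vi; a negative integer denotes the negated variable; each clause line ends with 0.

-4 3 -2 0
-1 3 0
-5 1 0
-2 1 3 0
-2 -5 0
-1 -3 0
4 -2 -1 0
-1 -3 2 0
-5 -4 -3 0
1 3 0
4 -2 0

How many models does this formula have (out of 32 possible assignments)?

3

Satisfying assignments:
  v1=F v2=F v3=T v4=F v5=F
  v1=F v2=F v3=T v4=T v5=F
  v1=F v2=T v3=T v4=T v5=F
Count: 3.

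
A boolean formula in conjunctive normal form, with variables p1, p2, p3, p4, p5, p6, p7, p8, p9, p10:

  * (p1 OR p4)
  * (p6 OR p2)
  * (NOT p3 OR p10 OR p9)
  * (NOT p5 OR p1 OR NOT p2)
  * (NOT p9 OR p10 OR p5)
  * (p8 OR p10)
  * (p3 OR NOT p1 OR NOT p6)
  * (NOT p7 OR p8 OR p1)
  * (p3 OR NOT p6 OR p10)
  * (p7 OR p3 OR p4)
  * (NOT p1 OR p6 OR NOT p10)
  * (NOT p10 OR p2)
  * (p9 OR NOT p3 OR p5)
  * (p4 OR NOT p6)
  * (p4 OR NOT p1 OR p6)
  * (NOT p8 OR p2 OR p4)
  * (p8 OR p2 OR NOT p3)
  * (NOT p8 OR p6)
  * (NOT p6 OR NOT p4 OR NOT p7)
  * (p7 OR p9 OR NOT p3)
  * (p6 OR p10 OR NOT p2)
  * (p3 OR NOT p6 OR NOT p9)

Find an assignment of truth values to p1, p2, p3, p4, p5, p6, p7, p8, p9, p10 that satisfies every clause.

Try p1 = False.
  then p4 is forced to True.
For the remaining variables, p2 = True, p3 = True, p5 = False, p6 = False, p7 = False, p8 = False, p9 = True, p10 = True works.

p1=F, p2=T, p3=T, p4=T, p5=F, p6=F, p7=F, p8=F, p9=T, p10=T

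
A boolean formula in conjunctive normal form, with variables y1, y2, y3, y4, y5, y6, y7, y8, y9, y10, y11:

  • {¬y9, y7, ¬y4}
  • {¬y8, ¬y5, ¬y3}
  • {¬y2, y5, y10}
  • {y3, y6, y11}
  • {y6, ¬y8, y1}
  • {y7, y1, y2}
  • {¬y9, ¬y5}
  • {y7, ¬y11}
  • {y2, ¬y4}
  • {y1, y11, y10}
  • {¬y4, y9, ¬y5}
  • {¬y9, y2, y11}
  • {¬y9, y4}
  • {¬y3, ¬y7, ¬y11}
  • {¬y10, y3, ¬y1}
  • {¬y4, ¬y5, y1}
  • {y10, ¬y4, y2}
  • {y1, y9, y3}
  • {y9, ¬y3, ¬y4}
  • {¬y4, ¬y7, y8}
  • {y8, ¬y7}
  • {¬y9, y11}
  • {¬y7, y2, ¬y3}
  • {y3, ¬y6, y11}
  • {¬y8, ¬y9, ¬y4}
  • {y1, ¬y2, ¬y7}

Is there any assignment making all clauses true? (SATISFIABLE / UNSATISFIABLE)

Branch on y1: take y1 = True.
The remaining clauses are satisfied by y2 = False, y3 = True, y4 = False, y5 = False, y6 = False, y7 = False, y8 = False, y9 = False, y10 = True, y11 = False.
So y1=True, y2=False, y3=True, y4=False, y5=False, y6=False, y7=False, y8=False, y9=False, y10=True, y11=False is a satisfying assignment.

SATISFIABLE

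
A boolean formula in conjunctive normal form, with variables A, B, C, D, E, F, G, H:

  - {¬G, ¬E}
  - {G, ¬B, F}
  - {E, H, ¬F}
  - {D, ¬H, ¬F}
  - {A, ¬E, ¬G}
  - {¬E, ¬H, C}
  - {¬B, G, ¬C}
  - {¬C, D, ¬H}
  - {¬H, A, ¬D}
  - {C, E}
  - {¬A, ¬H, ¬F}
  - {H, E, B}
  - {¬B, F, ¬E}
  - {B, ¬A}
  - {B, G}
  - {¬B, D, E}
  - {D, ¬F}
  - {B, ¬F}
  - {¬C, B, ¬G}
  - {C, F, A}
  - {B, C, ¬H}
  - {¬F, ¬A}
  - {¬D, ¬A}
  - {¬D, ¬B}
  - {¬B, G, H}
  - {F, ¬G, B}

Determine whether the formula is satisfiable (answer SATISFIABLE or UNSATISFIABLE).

UNSATISFIABLE

B = True:
  propagation gives D=False, E=True, G=False, F=True; an empty clause results — contradiction.
B = False:
  propagation gives A=False, G=True, E=False, C=True; an empty clause results — contradiction.
Every branch closes, so no satisfying assignment exists.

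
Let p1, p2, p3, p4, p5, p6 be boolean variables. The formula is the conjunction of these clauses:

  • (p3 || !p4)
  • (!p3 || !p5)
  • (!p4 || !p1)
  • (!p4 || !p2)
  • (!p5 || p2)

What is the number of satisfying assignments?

Case analysis on p4 and p2:
  p4=1, p2=1: a clause becomes empty — 0.
  p4=1, p2=0: remaining (p1,p3,p5,p6) ∈ {(0,1,0,0); (0,1,0,1)} — 2.
  p4=0, p2=1: p1, p6 free; 3 ways for (p3,p5) × 2^2 = 12.
  p4=0, p2=0: forces p5=0; p1, p3, p6 free → 2^3 = 8.
Total: 0 + 2 + 12 + 8 = 22.

22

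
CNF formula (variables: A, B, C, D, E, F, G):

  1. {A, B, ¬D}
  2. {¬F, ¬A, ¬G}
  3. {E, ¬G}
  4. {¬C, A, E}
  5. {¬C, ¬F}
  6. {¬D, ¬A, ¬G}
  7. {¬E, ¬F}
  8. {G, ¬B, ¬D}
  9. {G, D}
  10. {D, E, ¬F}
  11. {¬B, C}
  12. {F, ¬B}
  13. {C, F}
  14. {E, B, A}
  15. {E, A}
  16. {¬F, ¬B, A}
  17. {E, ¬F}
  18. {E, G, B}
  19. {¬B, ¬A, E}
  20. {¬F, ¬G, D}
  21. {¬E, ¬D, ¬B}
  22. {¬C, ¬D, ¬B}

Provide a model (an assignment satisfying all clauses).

A = False, B = False, C = True, D = False, E = True, F = False, G = True

Branch on A: take A = False.
  then E is forced to True.
  then F is forced to False.
  then B is forced to False.
  then D is forced to False.
  then G is forced to True.
  then C is forced to True.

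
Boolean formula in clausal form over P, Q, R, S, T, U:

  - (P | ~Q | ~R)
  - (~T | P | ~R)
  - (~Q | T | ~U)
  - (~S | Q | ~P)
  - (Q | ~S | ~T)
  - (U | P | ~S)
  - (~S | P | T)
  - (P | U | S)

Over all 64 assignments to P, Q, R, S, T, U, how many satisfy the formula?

Split on P, then S.
  P=1, S=1: R free; 3 ways for (Q,T,U) × 2^1 = 6.
  P=1, S=0: R free; 7 ways for (Q,T,U) × 2^1 = 14.
  P=0, S=1: remaining (Q,R,T,U) ∈ {(1,0,1,1)} — 1.
  P=0, S=0: remaining (Q,R,T,U) ∈ {(0,0,0,1); (0,0,1,1); (0,1,0,1); (1,0,1,1)} — 4.
Total: 6 + 14 + 1 + 4 = 25.

25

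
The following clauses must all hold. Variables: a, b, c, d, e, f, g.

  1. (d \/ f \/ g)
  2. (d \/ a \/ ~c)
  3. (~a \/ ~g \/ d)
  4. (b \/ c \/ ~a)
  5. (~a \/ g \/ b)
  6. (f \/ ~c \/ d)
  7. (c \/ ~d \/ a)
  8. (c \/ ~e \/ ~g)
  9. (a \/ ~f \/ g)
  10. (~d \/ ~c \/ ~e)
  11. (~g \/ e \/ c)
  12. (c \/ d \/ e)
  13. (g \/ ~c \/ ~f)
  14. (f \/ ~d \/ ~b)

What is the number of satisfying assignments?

Split on c, then d.
  c=T, d=T: 7 of the 32 assignments to (a,b,e,f,g) work.
  c=T, d=F: a clause becomes empty — 0.
  c=F, d=T: remaining (a,b,e,f,g) ∈ {(T,T,F,T,F); (T,T,T,T,F)} — 2.
  c=F, d=F: remaining (a,b,e,f,g) ∈ {(T,T,T,T,F)} — 1.
Total: 7 + 0 + 2 + 1 = 10.

10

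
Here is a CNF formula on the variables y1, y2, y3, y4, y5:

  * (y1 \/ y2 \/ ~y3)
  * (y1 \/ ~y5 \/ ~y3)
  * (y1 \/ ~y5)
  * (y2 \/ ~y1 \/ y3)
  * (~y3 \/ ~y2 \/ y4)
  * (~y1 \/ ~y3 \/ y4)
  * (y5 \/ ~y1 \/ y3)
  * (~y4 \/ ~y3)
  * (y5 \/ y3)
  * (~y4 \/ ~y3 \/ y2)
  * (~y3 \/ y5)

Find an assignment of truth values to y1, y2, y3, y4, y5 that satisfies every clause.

y1=True, y2=True, y3=False, y4=False, y5=True

Branch on y1: take y1 = True.
Branch on y2: take y2 = True.
The remaining clauses are satisfied by y3 = False, y4 = False, y5 = True.
Check each clause:
  1. (y1 \/ y2 \/ ~y3) — y1 is true.
  2. (~y3 \/ y1 \/ ~y5) — y1 is true.
  3. (y1 \/ ~y5) — y1 is true.
  4. (y3 \/ ~y1 \/ y2) — y2 is true.
  5. (~y3 \/ y4 \/ ~y2) — ~y3 is true.
  6. (~y3 \/ y4 \/ ~y1) — ~y3 is true.
  7. (y3 \/ y5 \/ ~y1) — y5 is true.
  8. (~y3 \/ ~y4) — ~y4 is true.
  9. (y5 \/ y3) — y5 is true.
  10. (~y4 \/ y2 \/ ~y3) — y2 is true.
  11. (y5 \/ ~y3) — ~y3 is true.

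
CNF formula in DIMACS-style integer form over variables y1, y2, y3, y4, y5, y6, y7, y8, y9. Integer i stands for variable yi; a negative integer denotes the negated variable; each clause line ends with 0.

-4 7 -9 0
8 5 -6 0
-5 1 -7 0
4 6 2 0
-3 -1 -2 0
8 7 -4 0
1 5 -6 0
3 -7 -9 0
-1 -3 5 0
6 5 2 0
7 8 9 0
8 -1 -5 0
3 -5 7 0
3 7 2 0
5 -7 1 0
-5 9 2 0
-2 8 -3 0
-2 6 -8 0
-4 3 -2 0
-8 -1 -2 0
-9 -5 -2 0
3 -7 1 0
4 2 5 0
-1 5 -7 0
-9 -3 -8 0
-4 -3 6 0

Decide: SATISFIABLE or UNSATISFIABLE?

Try y1 = True.
Set y2 = True and propagate.
  then y3 is forced to False.
  then y4 is forced to False.
  then y8 is forced to False.
  then y5 is forced to False.
  then y6 is forced to False.
  then y7 is forced to False.
  then y9 is forced to True.
So y1 = True, y2 = True, y3 = False, y4 = False, y5 = False, y6 = False, y7 = False, y8 = False, y9 = True is a satisfying assignment.

SATISFIABLE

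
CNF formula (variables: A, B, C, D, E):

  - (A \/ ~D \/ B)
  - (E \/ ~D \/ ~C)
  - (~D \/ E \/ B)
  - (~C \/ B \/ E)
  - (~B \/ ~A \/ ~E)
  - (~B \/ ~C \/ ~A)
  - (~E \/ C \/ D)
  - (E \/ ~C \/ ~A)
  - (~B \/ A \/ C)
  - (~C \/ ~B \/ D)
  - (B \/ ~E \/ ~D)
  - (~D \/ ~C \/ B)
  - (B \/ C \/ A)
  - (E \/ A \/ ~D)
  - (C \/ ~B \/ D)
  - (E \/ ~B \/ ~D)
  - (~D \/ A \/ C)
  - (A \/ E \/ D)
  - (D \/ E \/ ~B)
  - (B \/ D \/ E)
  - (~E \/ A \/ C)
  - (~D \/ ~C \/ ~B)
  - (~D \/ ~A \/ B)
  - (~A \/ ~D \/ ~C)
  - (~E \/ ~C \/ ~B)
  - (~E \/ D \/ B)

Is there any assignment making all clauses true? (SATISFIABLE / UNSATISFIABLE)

B = True:
  C = True:
    propagation gives A=False, D=True; an empty clause results — contradiction.
  C = False:
    propagation gives A=True, E=False, D=True; an empty clause results — contradiction.
B = False:
  D = True:
    propagation gives A=True; an empty clause results — contradiction.
  D = False:
    propagation gives E=True; an empty clause results — contradiction.
Every branch closes, so no satisfying assignment exists.

UNSATISFIABLE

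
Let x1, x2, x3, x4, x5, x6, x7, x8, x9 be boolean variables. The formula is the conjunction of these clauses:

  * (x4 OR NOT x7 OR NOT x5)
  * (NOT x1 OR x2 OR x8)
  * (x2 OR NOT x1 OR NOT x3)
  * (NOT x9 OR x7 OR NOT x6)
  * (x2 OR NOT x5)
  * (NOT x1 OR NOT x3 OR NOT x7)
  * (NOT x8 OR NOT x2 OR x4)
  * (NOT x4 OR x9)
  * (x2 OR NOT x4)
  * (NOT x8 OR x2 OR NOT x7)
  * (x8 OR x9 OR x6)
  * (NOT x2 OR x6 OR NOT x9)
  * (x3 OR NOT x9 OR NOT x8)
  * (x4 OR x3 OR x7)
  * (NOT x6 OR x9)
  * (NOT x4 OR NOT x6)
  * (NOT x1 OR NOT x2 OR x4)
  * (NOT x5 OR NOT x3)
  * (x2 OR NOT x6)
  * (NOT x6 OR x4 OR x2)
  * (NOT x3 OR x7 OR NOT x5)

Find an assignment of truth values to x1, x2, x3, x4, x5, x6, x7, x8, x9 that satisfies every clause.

x1=False, x2=False, x3=True, x4=False, x5=False, x6=False, x7=True, x8=False, x9=True

Pure literal: x1 appears only negated; assign x1 = False.
Pure literal: x5 appears only negated; assign x5 = False.
Set x2 = False and propagate.
  then x4 is forced to False.
  then x6 is forced to False.
Set x3 = True and propagate.
Try x7 = True.
  then x8 is forced to False.
  then x9 is forced to True.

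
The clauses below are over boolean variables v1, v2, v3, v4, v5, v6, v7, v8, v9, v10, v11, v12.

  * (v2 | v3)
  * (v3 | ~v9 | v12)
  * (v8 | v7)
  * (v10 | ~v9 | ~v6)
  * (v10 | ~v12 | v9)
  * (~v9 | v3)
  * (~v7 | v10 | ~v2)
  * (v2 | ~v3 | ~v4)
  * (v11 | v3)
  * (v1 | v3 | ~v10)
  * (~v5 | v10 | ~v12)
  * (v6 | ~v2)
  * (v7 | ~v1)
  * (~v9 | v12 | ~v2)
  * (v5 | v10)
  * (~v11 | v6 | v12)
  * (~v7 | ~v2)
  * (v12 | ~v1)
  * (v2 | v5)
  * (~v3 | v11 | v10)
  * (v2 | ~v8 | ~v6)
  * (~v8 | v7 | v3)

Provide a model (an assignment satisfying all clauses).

Pure literal: v4 appears only negated; assign v4 = False.
Try v1 = True.
  then v7 is forced to True.
  then v2 is forced to False.
  then v3 is forced to True.
  then v12 is forced to True.
  then v5 is forced to True.
  then v10 is forced to True.
Set v6 = False and propagate.
v8, v9, v11 are now unconstrained; take v8 = False, v9 = False, v11 = True.
Every clause has at least one true literal under this assignment.
Check each clause:
  1. (v2 | v3) — v3 is true.
  2. (v12 | ~v9 | v3) — v3 is true.
  3. (v8 | v7) — v7 is true.
  4. (~v6 | ~v9 | v10) — ~v6 is true.
  5. (~v12 | v10 | v9) — v10 is true.
  6. (v3 | ~v9) — v3 is true.
  7. (~v7 | ~v2 | v10) — v10 is true.
  8. (v2 | ~v3 | ~v4) — ~v4 is true.
  9. (v11 | v3) — v11 is true.
  10. (~v10 | v3 | v1) — v1 is true.
  11. (~v5 | ~v12 | v10) — v10 is true.
  12. (~v2 | v6) — ~v2 is true.
  13. (~v1 | v7) — v7 is true.
  14. (~v2 | ~v9 | v12) — v12 is true.
  15. (v10 | v5) — v10 is true.
  16. (~v11 | v6 | v12) — v12 is true.
  17. (~v7 | ~v2) — ~v2 is true.
  18. (~v1 | v12) — v12 is true.
  19. (v2 | v5) — v5 is true.
  20. (v10 | v11 | ~v3) — v10 is true.
  21. (v2 | ~v8 | ~v6) — ~v8 is true.
  22. (v7 | ~v8 | v3) — ~v8 is true.

v1=T, v2=F, v3=T, v4=F, v5=T, v6=F, v7=T, v8=F, v9=F, v10=T, v11=T, v12=T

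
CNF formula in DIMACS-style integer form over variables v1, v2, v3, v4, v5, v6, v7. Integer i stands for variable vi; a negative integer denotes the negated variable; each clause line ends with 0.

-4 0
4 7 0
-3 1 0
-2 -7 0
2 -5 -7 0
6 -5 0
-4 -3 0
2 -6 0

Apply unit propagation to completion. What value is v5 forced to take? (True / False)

False

Unit clause (~v4) sets v4 = False.
In (v7 | v4), v4 is now false; v7 must hold, so v7 = True.
(~v7 | ~v2): since v7 = True, the clause reduces to (~v2). v2 = False.
(~v5 | v2 | ~v7): since v7 = True, v2 = False, the clause reduces to (~v5). v5 = False.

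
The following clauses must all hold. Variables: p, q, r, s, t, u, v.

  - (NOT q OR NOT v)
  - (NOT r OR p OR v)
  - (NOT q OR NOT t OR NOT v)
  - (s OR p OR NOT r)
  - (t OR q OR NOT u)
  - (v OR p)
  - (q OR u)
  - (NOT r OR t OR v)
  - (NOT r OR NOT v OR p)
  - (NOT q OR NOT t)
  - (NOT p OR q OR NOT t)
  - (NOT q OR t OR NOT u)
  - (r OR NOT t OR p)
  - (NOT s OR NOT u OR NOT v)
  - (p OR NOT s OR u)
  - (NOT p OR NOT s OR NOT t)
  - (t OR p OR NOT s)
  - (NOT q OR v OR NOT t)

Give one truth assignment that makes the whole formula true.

p = 1, q = 1, r = 0, s = 1, t = 0, u = 0, v = 0

Branch on p: take p = True.
Try q = True.
  then v is forced to False.
  then t is forced to False.
  then r is forced to False.
  then u is forced to False.
s is now unconstrained; take s = True.
Every clause has at least one true literal under this assignment.
Check each clause:
  1. (NOT q OR NOT v) — NOT v is true.
  2. (p OR NOT r OR v) — p is true.
  3. (NOT t OR NOT v OR NOT q) — NOT v is true.
  4. (p OR NOT r OR s) — p is true.
  5. (NOT u OR t OR q) — q is true.
  6. (v OR p) — p is true.
  7. (q OR u) — q is true.
  8. (v OR NOT r OR t) — NOT r is true.
  9. (NOT r OR p OR NOT v) — p is true.
  10. (NOT t OR NOT q) — NOT t is true.
  11. (NOT p OR NOT t OR q) — q is true.
  12. (NOT q OR NOT u OR t) — NOT u is true.
  13. (p OR NOT t OR r) — p is true.
  14. (NOT v OR NOT u OR NOT s) — NOT v is true.
  15. (NOT s OR u OR p) — p is true.
  16. (NOT s OR NOT p OR NOT t) — NOT t is true.
  17. (t OR NOT s OR p) — p is true.
  18. (NOT q OR v OR NOT t) — NOT t is true.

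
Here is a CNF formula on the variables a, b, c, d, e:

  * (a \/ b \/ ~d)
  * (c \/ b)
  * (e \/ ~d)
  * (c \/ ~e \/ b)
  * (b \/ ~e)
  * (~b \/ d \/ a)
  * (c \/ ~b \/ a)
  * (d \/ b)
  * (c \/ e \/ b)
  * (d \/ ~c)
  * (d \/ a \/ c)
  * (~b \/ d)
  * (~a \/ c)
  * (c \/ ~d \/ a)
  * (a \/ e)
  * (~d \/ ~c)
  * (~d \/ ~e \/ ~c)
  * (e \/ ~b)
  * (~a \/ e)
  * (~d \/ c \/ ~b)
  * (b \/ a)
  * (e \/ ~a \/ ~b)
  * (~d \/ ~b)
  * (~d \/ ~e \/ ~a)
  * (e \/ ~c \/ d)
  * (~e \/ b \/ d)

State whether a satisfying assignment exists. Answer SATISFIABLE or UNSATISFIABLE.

UNSATISFIABLE

b = True:
  propagation gives d=True; an empty clause results — contradiction.
b = False:
  propagation gives c=True, e=False, d=False; an empty clause results — contradiction.
Every branch closes, so no satisfying assignment exists.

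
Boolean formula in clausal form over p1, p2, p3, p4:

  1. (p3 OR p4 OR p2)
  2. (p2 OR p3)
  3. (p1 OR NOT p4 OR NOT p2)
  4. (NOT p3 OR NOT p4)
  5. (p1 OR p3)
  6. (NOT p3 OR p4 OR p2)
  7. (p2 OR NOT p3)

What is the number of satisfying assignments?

4

Satisfying assignments:
  p1=0 p2=1 p3=1 p4=0
  p1=1 p2=1 p3=0 p4=0
  p1=1 p2=1 p3=0 p4=1
  p1=1 p2=1 p3=1 p4=0
Count: 4.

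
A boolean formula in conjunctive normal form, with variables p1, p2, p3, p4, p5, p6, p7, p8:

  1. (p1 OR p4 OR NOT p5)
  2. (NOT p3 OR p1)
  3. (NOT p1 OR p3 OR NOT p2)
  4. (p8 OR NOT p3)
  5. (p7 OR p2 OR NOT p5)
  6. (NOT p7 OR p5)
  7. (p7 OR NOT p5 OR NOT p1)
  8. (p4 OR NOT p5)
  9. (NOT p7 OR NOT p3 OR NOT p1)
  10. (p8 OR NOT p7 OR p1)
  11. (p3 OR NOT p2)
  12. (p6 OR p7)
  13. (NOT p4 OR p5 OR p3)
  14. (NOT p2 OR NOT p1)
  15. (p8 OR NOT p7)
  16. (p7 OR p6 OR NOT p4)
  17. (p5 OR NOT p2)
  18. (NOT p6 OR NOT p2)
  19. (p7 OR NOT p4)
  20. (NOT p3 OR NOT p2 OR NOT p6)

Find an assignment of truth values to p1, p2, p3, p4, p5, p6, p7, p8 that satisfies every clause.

p1=True, p2=False, p3=True, p4=False, p5=False, p6=True, p7=False, p8=True

p8 occurs only positively in the remaining clauses — set p8 = True.
Try p1 = True.
  then p2 is forced to False.
Try p3 = True.
  then p7 is forced to False.
  then p5 is forced to False.
  then p6 is forced to True.
  then p4 is forced to False.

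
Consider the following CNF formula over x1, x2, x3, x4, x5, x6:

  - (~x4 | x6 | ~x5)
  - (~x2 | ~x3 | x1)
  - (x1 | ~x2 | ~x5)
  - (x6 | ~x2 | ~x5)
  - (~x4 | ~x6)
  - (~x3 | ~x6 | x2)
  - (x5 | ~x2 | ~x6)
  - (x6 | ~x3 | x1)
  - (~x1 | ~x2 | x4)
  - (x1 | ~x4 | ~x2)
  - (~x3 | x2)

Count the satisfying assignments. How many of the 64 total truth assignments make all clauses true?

Split on x2, then x6.
  x2=T, x6=T: a clause becomes empty — 0.
  x2=T, x6=F: remaining (x1,x3,x4,x5) ∈ {(F,F,F,F); (T,F,T,F); (T,T,T,F)} — 3.
  x2=F, x6=T: remaining (x1,x3,x4,x5) ∈ {(F,F,F,F); (F,F,F,T); (T,F,F,F); (T,F,F,T)} — 4.
  x2=F, x6=F: x1 free; 3 ways for (x3,x4,x5) × 2^1 = 6.
Total: 0 + 3 + 4 + 6 = 13.

13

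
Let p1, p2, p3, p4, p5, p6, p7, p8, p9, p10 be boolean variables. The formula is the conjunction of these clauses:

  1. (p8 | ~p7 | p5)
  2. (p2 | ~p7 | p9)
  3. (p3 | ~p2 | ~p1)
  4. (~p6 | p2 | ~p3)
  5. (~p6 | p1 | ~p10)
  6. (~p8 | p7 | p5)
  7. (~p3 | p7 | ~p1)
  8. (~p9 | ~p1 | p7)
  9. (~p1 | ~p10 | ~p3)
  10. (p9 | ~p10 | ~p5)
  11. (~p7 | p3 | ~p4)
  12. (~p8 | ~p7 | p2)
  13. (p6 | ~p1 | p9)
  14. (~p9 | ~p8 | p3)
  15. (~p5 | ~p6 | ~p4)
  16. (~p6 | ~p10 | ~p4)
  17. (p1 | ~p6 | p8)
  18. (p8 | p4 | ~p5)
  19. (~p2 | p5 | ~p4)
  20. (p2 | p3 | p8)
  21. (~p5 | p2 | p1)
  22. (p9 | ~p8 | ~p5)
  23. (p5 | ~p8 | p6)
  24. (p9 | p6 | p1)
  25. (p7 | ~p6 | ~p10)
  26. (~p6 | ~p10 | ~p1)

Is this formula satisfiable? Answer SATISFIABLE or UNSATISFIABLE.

p10 occurs only negated in the remaining clauses — set p10 = False.
Branch on p1: take p1 = False.
For the remaining variables, p2 = True, p3 = False, p4 = True, p5 = True, p6 = False, p7 = False, p8 = False, p9 = True works.
Every clause has at least one true literal under this assignment.
So p1=False  p2=True  p3=False  p4=True  p5=True  p6=False  p7=False  p8=False  p9=True  p10=False is a satisfying assignment.

SATISFIABLE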